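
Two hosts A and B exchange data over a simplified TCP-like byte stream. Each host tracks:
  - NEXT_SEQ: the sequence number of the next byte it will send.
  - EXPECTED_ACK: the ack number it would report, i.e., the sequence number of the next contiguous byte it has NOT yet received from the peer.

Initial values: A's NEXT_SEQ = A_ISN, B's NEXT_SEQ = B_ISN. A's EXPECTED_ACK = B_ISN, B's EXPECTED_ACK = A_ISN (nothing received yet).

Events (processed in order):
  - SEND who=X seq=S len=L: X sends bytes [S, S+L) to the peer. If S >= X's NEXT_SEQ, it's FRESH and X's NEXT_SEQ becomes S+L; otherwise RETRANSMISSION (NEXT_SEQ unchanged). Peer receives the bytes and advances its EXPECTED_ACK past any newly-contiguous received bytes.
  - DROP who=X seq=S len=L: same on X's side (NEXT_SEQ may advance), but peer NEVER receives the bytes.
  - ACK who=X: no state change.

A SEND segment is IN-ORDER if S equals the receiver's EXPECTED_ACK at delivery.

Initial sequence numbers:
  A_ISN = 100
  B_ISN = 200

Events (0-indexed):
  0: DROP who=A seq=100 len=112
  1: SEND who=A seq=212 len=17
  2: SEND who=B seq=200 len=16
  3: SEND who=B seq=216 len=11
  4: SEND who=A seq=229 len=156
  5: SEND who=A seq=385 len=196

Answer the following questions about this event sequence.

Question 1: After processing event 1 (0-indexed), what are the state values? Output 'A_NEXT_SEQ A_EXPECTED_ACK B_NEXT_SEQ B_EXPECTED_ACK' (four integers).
After event 0: A_seq=212 A_ack=200 B_seq=200 B_ack=100
After event 1: A_seq=229 A_ack=200 B_seq=200 B_ack=100

229 200 200 100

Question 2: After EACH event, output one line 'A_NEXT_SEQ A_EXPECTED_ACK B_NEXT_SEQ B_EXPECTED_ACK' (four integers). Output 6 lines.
212 200 200 100
229 200 200 100
229 216 216 100
229 227 227 100
385 227 227 100
581 227 227 100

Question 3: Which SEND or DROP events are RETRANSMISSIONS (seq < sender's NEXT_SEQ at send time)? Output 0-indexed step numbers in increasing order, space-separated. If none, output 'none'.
Step 0: DROP seq=100 -> fresh
Step 1: SEND seq=212 -> fresh
Step 2: SEND seq=200 -> fresh
Step 3: SEND seq=216 -> fresh
Step 4: SEND seq=229 -> fresh
Step 5: SEND seq=385 -> fresh

Answer: none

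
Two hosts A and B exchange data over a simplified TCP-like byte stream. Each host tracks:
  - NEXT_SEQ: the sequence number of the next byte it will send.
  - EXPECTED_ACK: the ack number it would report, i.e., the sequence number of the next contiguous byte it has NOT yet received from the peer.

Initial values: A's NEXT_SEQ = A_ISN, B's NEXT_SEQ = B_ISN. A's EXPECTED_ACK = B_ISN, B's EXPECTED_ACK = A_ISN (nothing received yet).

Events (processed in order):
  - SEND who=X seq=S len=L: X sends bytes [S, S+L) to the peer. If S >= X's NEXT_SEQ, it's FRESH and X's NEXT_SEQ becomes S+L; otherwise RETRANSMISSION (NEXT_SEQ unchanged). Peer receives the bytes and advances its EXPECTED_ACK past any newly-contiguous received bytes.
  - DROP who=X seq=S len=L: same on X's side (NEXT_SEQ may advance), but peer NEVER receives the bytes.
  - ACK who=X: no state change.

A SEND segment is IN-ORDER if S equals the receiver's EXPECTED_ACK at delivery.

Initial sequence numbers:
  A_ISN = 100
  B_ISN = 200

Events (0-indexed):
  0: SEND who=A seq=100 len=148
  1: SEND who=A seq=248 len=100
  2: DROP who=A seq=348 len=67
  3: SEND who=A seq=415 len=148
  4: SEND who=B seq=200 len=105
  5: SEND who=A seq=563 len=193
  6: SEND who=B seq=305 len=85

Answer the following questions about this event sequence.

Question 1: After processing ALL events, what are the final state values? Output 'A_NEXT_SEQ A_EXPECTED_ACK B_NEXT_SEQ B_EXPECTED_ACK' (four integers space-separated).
Answer: 756 390 390 348

Derivation:
After event 0: A_seq=248 A_ack=200 B_seq=200 B_ack=248
After event 1: A_seq=348 A_ack=200 B_seq=200 B_ack=348
After event 2: A_seq=415 A_ack=200 B_seq=200 B_ack=348
After event 3: A_seq=563 A_ack=200 B_seq=200 B_ack=348
After event 4: A_seq=563 A_ack=305 B_seq=305 B_ack=348
After event 5: A_seq=756 A_ack=305 B_seq=305 B_ack=348
After event 6: A_seq=756 A_ack=390 B_seq=390 B_ack=348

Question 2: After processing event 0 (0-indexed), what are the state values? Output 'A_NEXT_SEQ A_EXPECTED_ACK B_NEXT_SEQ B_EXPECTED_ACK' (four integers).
After event 0: A_seq=248 A_ack=200 B_seq=200 B_ack=248

248 200 200 248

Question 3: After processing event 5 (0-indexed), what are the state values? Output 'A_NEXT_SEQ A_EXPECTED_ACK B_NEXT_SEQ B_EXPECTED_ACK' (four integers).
After event 0: A_seq=248 A_ack=200 B_seq=200 B_ack=248
After event 1: A_seq=348 A_ack=200 B_seq=200 B_ack=348
After event 2: A_seq=415 A_ack=200 B_seq=200 B_ack=348
After event 3: A_seq=563 A_ack=200 B_seq=200 B_ack=348
After event 4: A_seq=563 A_ack=305 B_seq=305 B_ack=348
After event 5: A_seq=756 A_ack=305 B_seq=305 B_ack=348

756 305 305 348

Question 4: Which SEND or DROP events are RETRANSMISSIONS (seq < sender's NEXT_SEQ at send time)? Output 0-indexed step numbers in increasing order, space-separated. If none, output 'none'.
Answer: none

Derivation:
Step 0: SEND seq=100 -> fresh
Step 1: SEND seq=248 -> fresh
Step 2: DROP seq=348 -> fresh
Step 3: SEND seq=415 -> fresh
Step 4: SEND seq=200 -> fresh
Step 5: SEND seq=563 -> fresh
Step 6: SEND seq=305 -> fresh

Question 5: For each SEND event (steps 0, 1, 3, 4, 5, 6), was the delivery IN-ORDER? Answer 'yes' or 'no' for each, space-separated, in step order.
Answer: yes yes no yes no yes

Derivation:
Step 0: SEND seq=100 -> in-order
Step 1: SEND seq=248 -> in-order
Step 3: SEND seq=415 -> out-of-order
Step 4: SEND seq=200 -> in-order
Step 5: SEND seq=563 -> out-of-order
Step 6: SEND seq=305 -> in-order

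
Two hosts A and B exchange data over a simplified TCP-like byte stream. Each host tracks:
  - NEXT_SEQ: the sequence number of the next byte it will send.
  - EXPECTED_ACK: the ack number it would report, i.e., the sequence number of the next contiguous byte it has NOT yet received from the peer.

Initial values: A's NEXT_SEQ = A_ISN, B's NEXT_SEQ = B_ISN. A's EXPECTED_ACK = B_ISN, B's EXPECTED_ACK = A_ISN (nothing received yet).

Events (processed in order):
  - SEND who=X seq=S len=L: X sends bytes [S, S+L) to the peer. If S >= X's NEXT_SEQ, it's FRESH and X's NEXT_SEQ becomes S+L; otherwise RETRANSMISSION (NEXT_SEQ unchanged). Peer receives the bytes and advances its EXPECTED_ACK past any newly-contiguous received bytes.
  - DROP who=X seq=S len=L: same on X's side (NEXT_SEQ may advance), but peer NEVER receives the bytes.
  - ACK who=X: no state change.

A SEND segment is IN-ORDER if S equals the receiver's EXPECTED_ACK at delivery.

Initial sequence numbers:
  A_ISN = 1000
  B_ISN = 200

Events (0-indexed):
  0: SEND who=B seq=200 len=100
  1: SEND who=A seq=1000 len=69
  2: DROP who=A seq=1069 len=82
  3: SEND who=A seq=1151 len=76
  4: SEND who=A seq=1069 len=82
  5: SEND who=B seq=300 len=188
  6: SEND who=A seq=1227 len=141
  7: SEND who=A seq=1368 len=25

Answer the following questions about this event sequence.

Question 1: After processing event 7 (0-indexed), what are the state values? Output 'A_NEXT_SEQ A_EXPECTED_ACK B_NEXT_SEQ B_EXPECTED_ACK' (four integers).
After event 0: A_seq=1000 A_ack=300 B_seq=300 B_ack=1000
After event 1: A_seq=1069 A_ack=300 B_seq=300 B_ack=1069
After event 2: A_seq=1151 A_ack=300 B_seq=300 B_ack=1069
After event 3: A_seq=1227 A_ack=300 B_seq=300 B_ack=1069
After event 4: A_seq=1227 A_ack=300 B_seq=300 B_ack=1227
After event 5: A_seq=1227 A_ack=488 B_seq=488 B_ack=1227
After event 6: A_seq=1368 A_ack=488 B_seq=488 B_ack=1368
After event 7: A_seq=1393 A_ack=488 B_seq=488 B_ack=1393

1393 488 488 1393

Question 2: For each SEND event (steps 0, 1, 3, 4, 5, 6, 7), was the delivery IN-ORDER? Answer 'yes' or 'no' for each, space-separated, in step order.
Step 0: SEND seq=200 -> in-order
Step 1: SEND seq=1000 -> in-order
Step 3: SEND seq=1151 -> out-of-order
Step 4: SEND seq=1069 -> in-order
Step 5: SEND seq=300 -> in-order
Step 6: SEND seq=1227 -> in-order
Step 7: SEND seq=1368 -> in-order

Answer: yes yes no yes yes yes yes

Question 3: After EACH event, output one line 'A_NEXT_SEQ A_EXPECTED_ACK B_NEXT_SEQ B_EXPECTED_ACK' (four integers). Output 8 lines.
1000 300 300 1000
1069 300 300 1069
1151 300 300 1069
1227 300 300 1069
1227 300 300 1227
1227 488 488 1227
1368 488 488 1368
1393 488 488 1393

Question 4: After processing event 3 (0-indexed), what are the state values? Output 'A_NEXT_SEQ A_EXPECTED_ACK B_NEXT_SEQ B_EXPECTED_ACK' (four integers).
After event 0: A_seq=1000 A_ack=300 B_seq=300 B_ack=1000
After event 1: A_seq=1069 A_ack=300 B_seq=300 B_ack=1069
After event 2: A_seq=1151 A_ack=300 B_seq=300 B_ack=1069
After event 3: A_seq=1227 A_ack=300 B_seq=300 B_ack=1069

1227 300 300 1069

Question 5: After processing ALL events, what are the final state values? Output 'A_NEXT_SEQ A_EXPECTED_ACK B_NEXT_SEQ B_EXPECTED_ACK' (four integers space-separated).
Answer: 1393 488 488 1393

Derivation:
After event 0: A_seq=1000 A_ack=300 B_seq=300 B_ack=1000
After event 1: A_seq=1069 A_ack=300 B_seq=300 B_ack=1069
After event 2: A_seq=1151 A_ack=300 B_seq=300 B_ack=1069
After event 3: A_seq=1227 A_ack=300 B_seq=300 B_ack=1069
After event 4: A_seq=1227 A_ack=300 B_seq=300 B_ack=1227
After event 5: A_seq=1227 A_ack=488 B_seq=488 B_ack=1227
After event 6: A_seq=1368 A_ack=488 B_seq=488 B_ack=1368
After event 7: A_seq=1393 A_ack=488 B_seq=488 B_ack=1393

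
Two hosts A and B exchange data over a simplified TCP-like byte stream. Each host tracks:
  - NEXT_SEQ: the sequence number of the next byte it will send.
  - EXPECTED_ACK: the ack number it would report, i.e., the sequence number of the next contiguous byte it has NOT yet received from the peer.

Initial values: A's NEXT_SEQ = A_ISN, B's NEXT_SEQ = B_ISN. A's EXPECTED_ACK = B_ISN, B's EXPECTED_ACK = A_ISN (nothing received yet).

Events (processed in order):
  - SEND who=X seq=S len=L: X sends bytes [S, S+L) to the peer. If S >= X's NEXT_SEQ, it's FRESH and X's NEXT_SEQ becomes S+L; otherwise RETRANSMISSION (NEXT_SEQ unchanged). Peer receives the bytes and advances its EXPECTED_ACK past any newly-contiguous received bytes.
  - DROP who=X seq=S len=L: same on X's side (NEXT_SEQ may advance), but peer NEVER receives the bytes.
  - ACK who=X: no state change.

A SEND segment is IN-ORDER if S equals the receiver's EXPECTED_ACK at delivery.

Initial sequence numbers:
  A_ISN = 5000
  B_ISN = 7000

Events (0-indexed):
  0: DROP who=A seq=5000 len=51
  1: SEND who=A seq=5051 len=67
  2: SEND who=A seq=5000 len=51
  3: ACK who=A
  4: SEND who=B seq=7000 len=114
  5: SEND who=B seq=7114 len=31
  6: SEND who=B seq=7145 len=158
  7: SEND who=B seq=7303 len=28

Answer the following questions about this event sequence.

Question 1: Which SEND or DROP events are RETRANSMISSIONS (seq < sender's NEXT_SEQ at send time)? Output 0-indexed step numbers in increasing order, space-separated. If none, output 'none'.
Answer: 2

Derivation:
Step 0: DROP seq=5000 -> fresh
Step 1: SEND seq=5051 -> fresh
Step 2: SEND seq=5000 -> retransmit
Step 4: SEND seq=7000 -> fresh
Step 5: SEND seq=7114 -> fresh
Step 6: SEND seq=7145 -> fresh
Step 7: SEND seq=7303 -> fresh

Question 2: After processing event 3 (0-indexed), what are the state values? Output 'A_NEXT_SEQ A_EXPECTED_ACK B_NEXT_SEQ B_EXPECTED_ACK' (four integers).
After event 0: A_seq=5051 A_ack=7000 B_seq=7000 B_ack=5000
After event 1: A_seq=5118 A_ack=7000 B_seq=7000 B_ack=5000
After event 2: A_seq=5118 A_ack=7000 B_seq=7000 B_ack=5118
After event 3: A_seq=5118 A_ack=7000 B_seq=7000 B_ack=5118

5118 7000 7000 5118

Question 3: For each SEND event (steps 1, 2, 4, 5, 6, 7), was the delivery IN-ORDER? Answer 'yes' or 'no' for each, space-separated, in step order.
Step 1: SEND seq=5051 -> out-of-order
Step 2: SEND seq=5000 -> in-order
Step 4: SEND seq=7000 -> in-order
Step 5: SEND seq=7114 -> in-order
Step 6: SEND seq=7145 -> in-order
Step 7: SEND seq=7303 -> in-order

Answer: no yes yes yes yes yes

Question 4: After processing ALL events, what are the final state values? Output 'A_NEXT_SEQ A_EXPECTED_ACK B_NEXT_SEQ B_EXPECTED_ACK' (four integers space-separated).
Answer: 5118 7331 7331 5118

Derivation:
After event 0: A_seq=5051 A_ack=7000 B_seq=7000 B_ack=5000
After event 1: A_seq=5118 A_ack=7000 B_seq=7000 B_ack=5000
After event 2: A_seq=5118 A_ack=7000 B_seq=7000 B_ack=5118
After event 3: A_seq=5118 A_ack=7000 B_seq=7000 B_ack=5118
After event 4: A_seq=5118 A_ack=7114 B_seq=7114 B_ack=5118
After event 5: A_seq=5118 A_ack=7145 B_seq=7145 B_ack=5118
After event 6: A_seq=5118 A_ack=7303 B_seq=7303 B_ack=5118
After event 7: A_seq=5118 A_ack=7331 B_seq=7331 B_ack=5118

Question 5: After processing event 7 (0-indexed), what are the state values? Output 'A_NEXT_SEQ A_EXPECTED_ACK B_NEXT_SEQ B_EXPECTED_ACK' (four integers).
After event 0: A_seq=5051 A_ack=7000 B_seq=7000 B_ack=5000
After event 1: A_seq=5118 A_ack=7000 B_seq=7000 B_ack=5000
After event 2: A_seq=5118 A_ack=7000 B_seq=7000 B_ack=5118
After event 3: A_seq=5118 A_ack=7000 B_seq=7000 B_ack=5118
After event 4: A_seq=5118 A_ack=7114 B_seq=7114 B_ack=5118
After event 5: A_seq=5118 A_ack=7145 B_seq=7145 B_ack=5118
After event 6: A_seq=5118 A_ack=7303 B_seq=7303 B_ack=5118
After event 7: A_seq=5118 A_ack=7331 B_seq=7331 B_ack=5118

5118 7331 7331 5118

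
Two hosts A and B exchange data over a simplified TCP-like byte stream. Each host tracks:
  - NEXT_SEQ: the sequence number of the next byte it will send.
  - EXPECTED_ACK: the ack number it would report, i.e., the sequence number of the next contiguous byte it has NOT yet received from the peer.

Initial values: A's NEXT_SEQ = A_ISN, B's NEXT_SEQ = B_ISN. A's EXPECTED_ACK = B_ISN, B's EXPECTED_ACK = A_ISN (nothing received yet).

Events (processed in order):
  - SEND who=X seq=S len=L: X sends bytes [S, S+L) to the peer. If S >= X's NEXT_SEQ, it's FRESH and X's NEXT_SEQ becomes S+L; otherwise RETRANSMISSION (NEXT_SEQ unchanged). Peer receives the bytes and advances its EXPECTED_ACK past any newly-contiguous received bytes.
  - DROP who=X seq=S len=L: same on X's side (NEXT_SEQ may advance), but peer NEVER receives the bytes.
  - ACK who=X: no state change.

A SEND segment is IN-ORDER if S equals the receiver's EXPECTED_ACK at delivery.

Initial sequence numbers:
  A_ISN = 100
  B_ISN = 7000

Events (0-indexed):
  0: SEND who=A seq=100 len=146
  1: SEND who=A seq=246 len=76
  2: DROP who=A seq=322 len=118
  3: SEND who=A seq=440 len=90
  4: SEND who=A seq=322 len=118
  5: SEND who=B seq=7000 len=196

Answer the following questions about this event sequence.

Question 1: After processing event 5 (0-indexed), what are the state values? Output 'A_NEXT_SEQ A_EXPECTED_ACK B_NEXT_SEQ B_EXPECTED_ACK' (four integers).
After event 0: A_seq=246 A_ack=7000 B_seq=7000 B_ack=246
After event 1: A_seq=322 A_ack=7000 B_seq=7000 B_ack=322
After event 2: A_seq=440 A_ack=7000 B_seq=7000 B_ack=322
After event 3: A_seq=530 A_ack=7000 B_seq=7000 B_ack=322
After event 4: A_seq=530 A_ack=7000 B_seq=7000 B_ack=530
After event 5: A_seq=530 A_ack=7196 B_seq=7196 B_ack=530

530 7196 7196 530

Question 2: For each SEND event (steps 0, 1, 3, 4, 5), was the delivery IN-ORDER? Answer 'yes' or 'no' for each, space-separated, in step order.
Answer: yes yes no yes yes

Derivation:
Step 0: SEND seq=100 -> in-order
Step 1: SEND seq=246 -> in-order
Step 3: SEND seq=440 -> out-of-order
Step 4: SEND seq=322 -> in-order
Step 5: SEND seq=7000 -> in-order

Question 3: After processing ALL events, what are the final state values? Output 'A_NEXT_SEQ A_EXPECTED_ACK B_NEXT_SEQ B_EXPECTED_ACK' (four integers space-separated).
Answer: 530 7196 7196 530

Derivation:
After event 0: A_seq=246 A_ack=7000 B_seq=7000 B_ack=246
After event 1: A_seq=322 A_ack=7000 B_seq=7000 B_ack=322
After event 2: A_seq=440 A_ack=7000 B_seq=7000 B_ack=322
After event 3: A_seq=530 A_ack=7000 B_seq=7000 B_ack=322
After event 4: A_seq=530 A_ack=7000 B_seq=7000 B_ack=530
After event 5: A_seq=530 A_ack=7196 B_seq=7196 B_ack=530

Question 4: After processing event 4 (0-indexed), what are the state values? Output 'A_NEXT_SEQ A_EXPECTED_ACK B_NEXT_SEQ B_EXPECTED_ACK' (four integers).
After event 0: A_seq=246 A_ack=7000 B_seq=7000 B_ack=246
After event 1: A_seq=322 A_ack=7000 B_seq=7000 B_ack=322
After event 2: A_seq=440 A_ack=7000 B_seq=7000 B_ack=322
After event 3: A_seq=530 A_ack=7000 B_seq=7000 B_ack=322
After event 4: A_seq=530 A_ack=7000 B_seq=7000 B_ack=530

530 7000 7000 530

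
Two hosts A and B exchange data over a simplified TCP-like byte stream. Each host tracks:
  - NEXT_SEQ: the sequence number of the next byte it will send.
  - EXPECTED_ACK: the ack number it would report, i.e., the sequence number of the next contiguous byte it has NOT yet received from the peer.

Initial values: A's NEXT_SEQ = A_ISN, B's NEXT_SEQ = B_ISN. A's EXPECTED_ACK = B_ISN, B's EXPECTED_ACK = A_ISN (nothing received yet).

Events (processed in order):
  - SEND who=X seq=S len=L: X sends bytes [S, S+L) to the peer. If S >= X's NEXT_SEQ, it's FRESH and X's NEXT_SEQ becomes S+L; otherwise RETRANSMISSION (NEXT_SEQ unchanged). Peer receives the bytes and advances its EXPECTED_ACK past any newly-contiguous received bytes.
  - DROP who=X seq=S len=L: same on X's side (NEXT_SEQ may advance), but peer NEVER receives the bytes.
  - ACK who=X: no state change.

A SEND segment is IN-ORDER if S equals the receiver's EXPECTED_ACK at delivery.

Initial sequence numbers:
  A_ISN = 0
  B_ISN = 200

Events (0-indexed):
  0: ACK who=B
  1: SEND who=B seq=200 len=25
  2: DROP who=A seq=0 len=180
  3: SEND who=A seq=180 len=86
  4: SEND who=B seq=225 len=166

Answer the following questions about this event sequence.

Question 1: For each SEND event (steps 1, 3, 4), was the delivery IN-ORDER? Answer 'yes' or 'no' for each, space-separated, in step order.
Answer: yes no yes

Derivation:
Step 1: SEND seq=200 -> in-order
Step 3: SEND seq=180 -> out-of-order
Step 4: SEND seq=225 -> in-order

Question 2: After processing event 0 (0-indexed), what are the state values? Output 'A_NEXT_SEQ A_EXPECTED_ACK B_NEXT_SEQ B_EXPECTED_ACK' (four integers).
After event 0: A_seq=0 A_ack=200 B_seq=200 B_ack=0

0 200 200 0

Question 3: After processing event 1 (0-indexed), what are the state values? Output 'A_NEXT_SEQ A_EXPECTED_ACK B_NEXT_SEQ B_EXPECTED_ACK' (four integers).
After event 0: A_seq=0 A_ack=200 B_seq=200 B_ack=0
After event 1: A_seq=0 A_ack=225 B_seq=225 B_ack=0

0 225 225 0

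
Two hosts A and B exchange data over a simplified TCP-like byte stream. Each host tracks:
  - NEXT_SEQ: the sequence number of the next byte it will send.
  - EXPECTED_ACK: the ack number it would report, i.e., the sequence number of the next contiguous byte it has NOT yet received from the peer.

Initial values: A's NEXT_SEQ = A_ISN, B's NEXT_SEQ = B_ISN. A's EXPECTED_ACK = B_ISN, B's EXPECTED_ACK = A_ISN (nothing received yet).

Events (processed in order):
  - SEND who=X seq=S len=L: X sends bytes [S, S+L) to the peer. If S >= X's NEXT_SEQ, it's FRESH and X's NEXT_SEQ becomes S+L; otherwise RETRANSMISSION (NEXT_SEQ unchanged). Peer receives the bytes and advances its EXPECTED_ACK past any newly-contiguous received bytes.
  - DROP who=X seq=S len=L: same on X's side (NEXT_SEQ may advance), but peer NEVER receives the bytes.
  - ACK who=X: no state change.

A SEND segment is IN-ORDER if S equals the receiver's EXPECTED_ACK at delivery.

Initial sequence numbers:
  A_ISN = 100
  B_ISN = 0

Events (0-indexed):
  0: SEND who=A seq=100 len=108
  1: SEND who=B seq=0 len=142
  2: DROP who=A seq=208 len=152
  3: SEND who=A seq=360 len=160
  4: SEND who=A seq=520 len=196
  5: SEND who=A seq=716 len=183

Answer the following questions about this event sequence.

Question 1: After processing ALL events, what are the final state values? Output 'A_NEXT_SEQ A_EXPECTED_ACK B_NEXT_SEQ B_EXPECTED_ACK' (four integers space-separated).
After event 0: A_seq=208 A_ack=0 B_seq=0 B_ack=208
After event 1: A_seq=208 A_ack=142 B_seq=142 B_ack=208
After event 2: A_seq=360 A_ack=142 B_seq=142 B_ack=208
After event 3: A_seq=520 A_ack=142 B_seq=142 B_ack=208
After event 4: A_seq=716 A_ack=142 B_seq=142 B_ack=208
After event 5: A_seq=899 A_ack=142 B_seq=142 B_ack=208

Answer: 899 142 142 208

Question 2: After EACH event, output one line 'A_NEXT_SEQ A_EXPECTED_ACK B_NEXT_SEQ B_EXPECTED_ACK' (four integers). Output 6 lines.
208 0 0 208
208 142 142 208
360 142 142 208
520 142 142 208
716 142 142 208
899 142 142 208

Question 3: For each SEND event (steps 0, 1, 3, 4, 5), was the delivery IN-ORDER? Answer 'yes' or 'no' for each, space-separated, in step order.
Step 0: SEND seq=100 -> in-order
Step 1: SEND seq=0 -> in-order
Step 3: SEND seq=360 -> out-of-order
Step 4: SEND seq=520 -> out-of-order
Step 5: SEND seq=716 -> out-of-order

Answer: yes yes no no no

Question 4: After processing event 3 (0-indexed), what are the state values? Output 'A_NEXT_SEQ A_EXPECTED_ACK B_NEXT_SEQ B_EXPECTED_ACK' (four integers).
After event 0: A_seq=208 A_ack=0 B_seq=0 B_ack=208
After event 1: A_seq=208 A_ack=142 B_seq=142 B_ack=208
After event 2: A_seq=360 A_ack=142 B_seq=142 B_ack=208
After event 3: A_seq=520 A_ack=142 B_seq=142 B_ack=208

520 142 142 208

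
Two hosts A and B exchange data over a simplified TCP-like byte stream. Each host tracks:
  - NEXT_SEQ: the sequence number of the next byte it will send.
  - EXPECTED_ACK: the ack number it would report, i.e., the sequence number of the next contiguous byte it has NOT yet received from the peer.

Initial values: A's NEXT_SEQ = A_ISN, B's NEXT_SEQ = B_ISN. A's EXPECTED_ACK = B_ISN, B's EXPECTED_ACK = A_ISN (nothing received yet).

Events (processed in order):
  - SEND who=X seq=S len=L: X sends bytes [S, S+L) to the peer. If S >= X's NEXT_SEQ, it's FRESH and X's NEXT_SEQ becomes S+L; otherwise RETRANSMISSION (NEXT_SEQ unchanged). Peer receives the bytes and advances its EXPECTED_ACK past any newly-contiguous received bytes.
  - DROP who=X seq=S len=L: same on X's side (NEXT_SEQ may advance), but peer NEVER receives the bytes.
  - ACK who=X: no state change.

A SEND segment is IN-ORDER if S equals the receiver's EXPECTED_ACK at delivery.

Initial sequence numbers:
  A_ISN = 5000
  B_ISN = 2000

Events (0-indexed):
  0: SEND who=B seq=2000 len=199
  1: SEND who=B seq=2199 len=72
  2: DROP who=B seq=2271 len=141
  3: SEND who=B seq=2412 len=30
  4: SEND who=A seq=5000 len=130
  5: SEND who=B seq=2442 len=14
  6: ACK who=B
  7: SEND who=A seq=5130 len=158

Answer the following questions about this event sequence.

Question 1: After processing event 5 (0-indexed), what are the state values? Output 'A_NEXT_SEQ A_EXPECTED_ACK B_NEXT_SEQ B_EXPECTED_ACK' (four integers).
After event 0: A_seq=5000 A_ack=2199 B_seq=2199 B_ack=5000
After event 1: A_seq=5000 A_ack=2271 B_seq=2271 B_ack=5000
After event 2: A_seq=5000 A_ack=2271 B_seq=2412 B_ack=5000
After event 3: A_seq=5000 A_ack=2271 B_seq=2442 B_ack=5000
After event 4: A_seq=5130 A_ack=2271 B_seq=2442 B_ack=5130
After event 5: A_seq=5130 A_ack=2271 B_seq=2456 B_ack=5130

5130 2271 2456 5130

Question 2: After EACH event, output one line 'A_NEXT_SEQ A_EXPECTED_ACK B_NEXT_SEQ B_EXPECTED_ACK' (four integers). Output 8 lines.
5000 2199 2199 5000
5000 2271 2271 5000
5000 2271 2412 5000
5000 2271 2442 5000
5130 2271 2442 5130
5130 2271 2456 5130
5130 2271 2456 5130
5288 2271 2456 5288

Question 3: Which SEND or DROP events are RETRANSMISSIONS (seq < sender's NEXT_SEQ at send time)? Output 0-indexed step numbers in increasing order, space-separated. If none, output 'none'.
Step 0: SEND seq=2000 -> fresh
Step 1: SEND seq=2199 -> fresh
Step 2: DROP seq=2271 -> fresh
Step 3: SEND seq=2412 -> fresh
Step 4: SEND seq=5000 -> fresh
Step 5: SEND seq=2442 -> fresh
Step 7: SEND seq=5130 -> fresh

Answer: none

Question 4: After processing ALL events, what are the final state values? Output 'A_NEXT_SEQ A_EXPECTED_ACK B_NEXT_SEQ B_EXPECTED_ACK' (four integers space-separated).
After event 0: A_seq=5000 A_ack=2199 B_seq=2199 B_ack=5000
After event 1: A_seq=5000 A_ack=2271 B_seq=2271 B_ack=5000
After event 2: A_seq=5000 A_ack=2271 B_seq=2412 B_ack=5000
After event 3: A_seq=5000 A_ack=2271 B_seq=2442 B_ack=5000
After event 4: A_seq=5130 A_ack=2271 B_seq=2442 B_ack=5130
After event 5: A_seq=5130 A_ack=2271 B_seq=2456 B_ack=5130
After event 6: A_seq=5130 A_ack=2271 B_seq=2456 B_ack=5130
After event 7: A_seq=5288 A_ack=2271 B_seq=2456 B_ack=5288

Answer: 5288 2271 2456 5288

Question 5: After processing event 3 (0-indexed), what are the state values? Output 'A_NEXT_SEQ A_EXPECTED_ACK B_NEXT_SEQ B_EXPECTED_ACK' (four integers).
After event 0: A_seq=5000 A_ack=2199 B_seq=2199 B_ack=5000
After event 1: A_seq=5000 A_ack=2271 B_seq=2271 B_ack=5000
After event 2: A_seq=5000 A_ack=2271 B_seq=2412 B_ack=5000
After event 3: A_seq=5000 A_ack=2271 B_seq=2442 B_ack=5000

5000 2271 2442 5000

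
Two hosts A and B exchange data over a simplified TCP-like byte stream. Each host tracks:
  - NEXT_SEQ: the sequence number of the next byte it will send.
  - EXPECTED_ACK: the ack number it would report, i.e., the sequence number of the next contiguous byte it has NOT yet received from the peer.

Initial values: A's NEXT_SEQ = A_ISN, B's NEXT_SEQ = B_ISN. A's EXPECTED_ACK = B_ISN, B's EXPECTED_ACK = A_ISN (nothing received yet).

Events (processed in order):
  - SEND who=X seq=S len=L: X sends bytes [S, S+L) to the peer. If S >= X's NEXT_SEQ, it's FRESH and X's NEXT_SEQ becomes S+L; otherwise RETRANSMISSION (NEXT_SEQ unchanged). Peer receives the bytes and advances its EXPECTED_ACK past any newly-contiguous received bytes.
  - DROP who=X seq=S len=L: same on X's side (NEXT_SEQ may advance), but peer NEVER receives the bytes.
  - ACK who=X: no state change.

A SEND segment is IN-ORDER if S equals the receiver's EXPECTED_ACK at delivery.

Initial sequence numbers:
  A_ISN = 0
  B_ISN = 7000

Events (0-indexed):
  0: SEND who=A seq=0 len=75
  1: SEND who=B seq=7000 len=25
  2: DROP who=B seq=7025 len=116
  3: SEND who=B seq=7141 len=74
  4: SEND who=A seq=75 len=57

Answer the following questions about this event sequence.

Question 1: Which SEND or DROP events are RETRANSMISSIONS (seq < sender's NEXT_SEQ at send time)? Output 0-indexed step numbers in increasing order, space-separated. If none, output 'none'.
Step 0: SEND seq=0 -> fresh
Step 1: SEND seq=7000 -> fresh
Step 2: DROP seq=7025 -> fresh
Step 3: SEND seq=7141 -> fresh
Step 4: SEND seq=75 -> fresh

Answer: none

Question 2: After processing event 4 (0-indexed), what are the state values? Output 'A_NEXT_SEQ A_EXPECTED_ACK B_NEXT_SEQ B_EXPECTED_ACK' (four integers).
After event 0: A_seq=75 A_ack=7000 B_seq=7000 B_ack=75
After event 1: A_seq=75 A_ack=7025 B_seq=7025 B_ack=75
After event 2: A_seq=75 A_ack=7025 B_seq=7141 B_ack=75
After event 3: A_seq=75 A_ack=7025 B_seq=7215 B_ack=75
After event 4: A_seq=132 A_ack=7025 B_seq=7215 B_ack=132

132 7025 7215 132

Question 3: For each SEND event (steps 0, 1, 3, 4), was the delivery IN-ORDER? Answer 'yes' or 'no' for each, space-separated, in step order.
Answer: yes yes no yes

Derivation:
Step 0: SEND seq=0 -> in-order
Step 1: SEND seq=7000 -> in-order
Step 3: SEND seq=7141 -> out-of-order
Step 4: SEND seq=75 -> in-order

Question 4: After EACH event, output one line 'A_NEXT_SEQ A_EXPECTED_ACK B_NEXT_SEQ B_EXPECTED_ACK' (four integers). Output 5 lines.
75 7000 7000 75
75 7025 7025 75
75 7025 7141 75
75 7025 7215 75
132 7025 7215 132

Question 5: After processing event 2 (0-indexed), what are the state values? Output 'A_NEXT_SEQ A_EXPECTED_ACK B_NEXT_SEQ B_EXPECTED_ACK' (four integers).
After event 0: A_seq=75 A_ack=7000 B_seq=7000 B_ack=75
After event 1: A_seq=75 A_ack=7025 B_seq=7025 B_ack=75
After event 2: A_seq=75 A_ack=7025 B_seq=7141 B_ack=75

75 7025 7141 75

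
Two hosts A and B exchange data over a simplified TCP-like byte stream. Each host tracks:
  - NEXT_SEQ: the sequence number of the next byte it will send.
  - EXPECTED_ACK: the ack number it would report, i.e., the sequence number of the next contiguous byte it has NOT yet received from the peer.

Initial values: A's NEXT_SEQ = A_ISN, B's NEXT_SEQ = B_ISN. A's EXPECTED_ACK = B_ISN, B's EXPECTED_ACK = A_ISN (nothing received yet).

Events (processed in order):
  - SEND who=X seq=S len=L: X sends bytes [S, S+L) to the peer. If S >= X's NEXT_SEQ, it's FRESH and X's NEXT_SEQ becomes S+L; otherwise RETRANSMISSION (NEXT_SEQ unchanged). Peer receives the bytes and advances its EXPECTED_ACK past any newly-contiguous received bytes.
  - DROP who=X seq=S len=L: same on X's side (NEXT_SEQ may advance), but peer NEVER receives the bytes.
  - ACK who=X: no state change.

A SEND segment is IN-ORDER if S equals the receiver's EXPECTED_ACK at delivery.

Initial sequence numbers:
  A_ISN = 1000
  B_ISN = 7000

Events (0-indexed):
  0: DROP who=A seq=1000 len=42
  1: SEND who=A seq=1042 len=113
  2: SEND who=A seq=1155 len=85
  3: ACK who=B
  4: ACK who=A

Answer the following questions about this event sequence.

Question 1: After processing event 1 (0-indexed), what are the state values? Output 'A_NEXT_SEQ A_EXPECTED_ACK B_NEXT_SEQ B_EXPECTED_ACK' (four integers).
After event 0: A_seq=1042 A_ack=7000 B_seq=7000 B_ack=1000
After event 1: A_seq=1155 A_ack=7000 B_seq=7000 B_ack=1000

1155 7000 7000 1000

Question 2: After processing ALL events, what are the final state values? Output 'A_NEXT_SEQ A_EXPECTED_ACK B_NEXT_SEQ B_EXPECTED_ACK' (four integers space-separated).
Answer: 1240 7000 7000 1000

Derivation:
After event 0: A_seq=1042 A_ack=7000 B_seq=7000 B_ack=1000
After event 1: A_seq=1155 A_ack=7000 B_seq=7000 B_ack=1000
After event 2: A_seq=1240 A_ack=7000 B_seq=7000 B_ack=1000
After event 3: A_seq=1240 A_ack=7000 B_seq=7000 B_ack=1000
After event 4: A_seq=1240 A_ack=7000 B_seq=7000 B_ack=1000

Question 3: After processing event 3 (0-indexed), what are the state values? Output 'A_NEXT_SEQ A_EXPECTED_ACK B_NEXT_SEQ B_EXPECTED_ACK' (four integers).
After event 0: A_seq=1042 A_ack=7000 B_seq=7000 B_ack=1000
After event 1: A_seq=1155 A_ack=7000 B_seq=7000 B_ack=1000
After event 2: A_seq=1240 A_ack=7000 B_seq=7000 B_ack=1000
After event 3: A_seq=1240 A_ack=7000 B_seq=7000 B_ack=1000

1240 7000 7000 1000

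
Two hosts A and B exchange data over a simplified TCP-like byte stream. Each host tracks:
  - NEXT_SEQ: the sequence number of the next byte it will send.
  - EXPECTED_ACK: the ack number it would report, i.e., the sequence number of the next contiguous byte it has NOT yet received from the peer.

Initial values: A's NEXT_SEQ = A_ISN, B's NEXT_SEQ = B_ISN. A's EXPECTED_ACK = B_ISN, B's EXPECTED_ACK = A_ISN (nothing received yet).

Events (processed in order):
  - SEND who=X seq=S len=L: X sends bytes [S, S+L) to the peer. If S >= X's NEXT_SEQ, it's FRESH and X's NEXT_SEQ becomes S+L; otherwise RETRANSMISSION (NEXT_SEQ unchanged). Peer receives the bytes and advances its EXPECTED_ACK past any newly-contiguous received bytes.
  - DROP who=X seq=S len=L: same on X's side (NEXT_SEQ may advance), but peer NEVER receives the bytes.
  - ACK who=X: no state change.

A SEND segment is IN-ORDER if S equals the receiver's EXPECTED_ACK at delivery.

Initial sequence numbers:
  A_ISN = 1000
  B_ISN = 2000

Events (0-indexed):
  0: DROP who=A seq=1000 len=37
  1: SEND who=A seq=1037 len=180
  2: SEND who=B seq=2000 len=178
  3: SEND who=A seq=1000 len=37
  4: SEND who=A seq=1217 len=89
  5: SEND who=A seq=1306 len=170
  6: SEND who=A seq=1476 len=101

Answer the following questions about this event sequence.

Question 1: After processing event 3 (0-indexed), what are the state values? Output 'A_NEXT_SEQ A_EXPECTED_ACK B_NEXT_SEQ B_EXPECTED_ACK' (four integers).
After event 0: A_seq=1037 A_ack=2000 B_seq=2000 B_ack=1000
After event 1: A_seq=1217 A_ack=2000 B_seq=2000 B_ack=1000
After event 2: A_seq=1217 A_ack=2178 B_seq=2178 B_ack=1000
After event 3: A_seq=1217 A_ack=2178 B_seq=2178 B_ack=1217

1217 2178 2178 1217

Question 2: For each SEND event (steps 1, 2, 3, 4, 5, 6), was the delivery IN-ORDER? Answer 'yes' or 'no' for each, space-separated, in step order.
Answer: no yes yes yes yes yes

Derivation:
Step 1: SEND seq=1037 -> out-of-order
Step 2: SEND seq=2000 -> in-order
Step 3: SEND seq=1000 -> in-order
Step 4: SEND seq=1217 -> in-order
Step 5: SEND seq=1306 -> in-order
Step 6: SEND seq=1476 -> in-order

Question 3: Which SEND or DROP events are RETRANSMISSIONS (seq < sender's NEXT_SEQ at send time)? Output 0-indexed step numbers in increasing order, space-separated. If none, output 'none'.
Step 0: DROP seq=1000 -> fresh
Step 1: SEND seq=1037 -> fresh
Step 2: SEND seq=2000 -> fresh
Step 3: SEND seq=1000 -> retransmit
Step 4: SEND seq=1217 -> fresh
Step 5: SEND seq=1306 -> fresh
Step 6: SEND seq=1476 -> fresh

Answer: 3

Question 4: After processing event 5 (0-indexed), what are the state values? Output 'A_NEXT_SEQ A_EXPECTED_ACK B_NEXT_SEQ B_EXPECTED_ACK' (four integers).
After event 0: A_seq=1037 A_ack=2000 B_seq=2000 B_ack=1000
After event 1: A_seq=1217 A_ack=2000 B_seq=2000 B_ack=1000
After event 2: A_seq=1217 A_ack=2178 B_seq=2178 B_ack=1000
After event 3: A_seq=1217 A_ack=2178 B_seq=2178 B_ack=1217
After event 4: A_seq=1306 A_ack=2178 B_seq=2178 B_ack=1306
After event 5: A_seq=1476 A_ack=2178 B_seq=2178 B_ack=1476

1476 2178 2178 1476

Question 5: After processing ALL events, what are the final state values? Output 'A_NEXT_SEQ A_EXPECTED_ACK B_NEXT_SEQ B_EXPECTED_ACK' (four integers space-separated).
Answer: 1577 2178 2178 1577

Derivation:
After event 0: A_seq=1037 A_ack=2000 B_seq=2000 B_ack=1000
After event 1: A_seq=1217 A_ack=2000 B_seq=2000 B_ack=1000
After event 2: A_seq=1217 A_ack=2178 B_seq=2178 B_ack=1000
After event 3: A_seq=1217 A_ack=2178 B_seq=2178 B_ack=1217
After event 4: A_seq=1306 A_ack=2178 B_seq=2178 B_ack=1306
After event 5: A_seq=1476 A_ack=2178 B_seq=2178 B_ack=1476
After event 6: A_seq=1577 A_ack=2178 B_seq=2178 B_ack=1577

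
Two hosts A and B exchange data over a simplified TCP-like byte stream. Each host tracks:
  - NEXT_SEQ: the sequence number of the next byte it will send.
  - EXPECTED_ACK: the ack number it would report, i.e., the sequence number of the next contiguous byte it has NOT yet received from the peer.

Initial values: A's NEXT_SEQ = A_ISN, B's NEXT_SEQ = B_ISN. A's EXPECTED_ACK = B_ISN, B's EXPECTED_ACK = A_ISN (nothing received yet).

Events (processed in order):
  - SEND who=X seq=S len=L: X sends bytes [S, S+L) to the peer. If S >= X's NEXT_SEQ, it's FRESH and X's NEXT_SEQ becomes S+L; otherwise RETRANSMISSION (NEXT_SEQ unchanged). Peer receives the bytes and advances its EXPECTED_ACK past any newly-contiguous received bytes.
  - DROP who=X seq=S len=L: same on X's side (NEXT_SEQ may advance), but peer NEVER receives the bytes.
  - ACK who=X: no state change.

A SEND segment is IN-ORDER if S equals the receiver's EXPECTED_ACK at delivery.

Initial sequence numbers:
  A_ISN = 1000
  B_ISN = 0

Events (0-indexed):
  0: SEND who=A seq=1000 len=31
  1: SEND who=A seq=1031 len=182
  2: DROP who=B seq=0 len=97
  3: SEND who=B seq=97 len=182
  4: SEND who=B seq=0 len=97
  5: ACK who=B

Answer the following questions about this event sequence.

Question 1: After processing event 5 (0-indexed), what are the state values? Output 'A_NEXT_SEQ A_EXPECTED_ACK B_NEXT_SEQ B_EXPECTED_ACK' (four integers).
After event 0: A_seq=1031 A_ack=0 B_seq=0 B_ack=1031
After event 1: A_seq=1213 A_ack=0 B_seq=0 B_ack=1213
After event 2: A_seq=1213 A_ack=0 B_seq=97 B_ack=1213
After event 3: A_seq=1213 A_ack=0 B_seq=279 B_ack=1213
After event 4: A_seq=1213 A_ack=279 B_seq=279 B_ack=1213
After event 5: A_seq=1213 A_ack=279 B_seq=279 B_ack=1213

1213 279 279 1213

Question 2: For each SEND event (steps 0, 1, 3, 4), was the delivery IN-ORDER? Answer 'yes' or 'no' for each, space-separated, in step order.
Step 0: SEND seq=1000 -> in-order
Step 1: SEND seq=1031 -> in-order
Step 3: SEND seq=97 -> out-of-order
Step 4: SEND seq=0 -> in-order

Answer: yes yes no yes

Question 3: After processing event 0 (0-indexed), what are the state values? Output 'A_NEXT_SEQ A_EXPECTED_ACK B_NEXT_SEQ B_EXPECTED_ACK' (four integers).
After event 0: A_seq=1031 A_ack=0 B_seq=0 B_ack=1031

1031 0 0 1031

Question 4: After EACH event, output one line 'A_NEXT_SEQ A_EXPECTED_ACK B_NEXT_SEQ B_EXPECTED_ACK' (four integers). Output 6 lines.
1031 0 0 1031
1213 0 0 1213
1213 0 97 1213
1213 0 279 1213
1213 279 279 1213
1213 279 279 1213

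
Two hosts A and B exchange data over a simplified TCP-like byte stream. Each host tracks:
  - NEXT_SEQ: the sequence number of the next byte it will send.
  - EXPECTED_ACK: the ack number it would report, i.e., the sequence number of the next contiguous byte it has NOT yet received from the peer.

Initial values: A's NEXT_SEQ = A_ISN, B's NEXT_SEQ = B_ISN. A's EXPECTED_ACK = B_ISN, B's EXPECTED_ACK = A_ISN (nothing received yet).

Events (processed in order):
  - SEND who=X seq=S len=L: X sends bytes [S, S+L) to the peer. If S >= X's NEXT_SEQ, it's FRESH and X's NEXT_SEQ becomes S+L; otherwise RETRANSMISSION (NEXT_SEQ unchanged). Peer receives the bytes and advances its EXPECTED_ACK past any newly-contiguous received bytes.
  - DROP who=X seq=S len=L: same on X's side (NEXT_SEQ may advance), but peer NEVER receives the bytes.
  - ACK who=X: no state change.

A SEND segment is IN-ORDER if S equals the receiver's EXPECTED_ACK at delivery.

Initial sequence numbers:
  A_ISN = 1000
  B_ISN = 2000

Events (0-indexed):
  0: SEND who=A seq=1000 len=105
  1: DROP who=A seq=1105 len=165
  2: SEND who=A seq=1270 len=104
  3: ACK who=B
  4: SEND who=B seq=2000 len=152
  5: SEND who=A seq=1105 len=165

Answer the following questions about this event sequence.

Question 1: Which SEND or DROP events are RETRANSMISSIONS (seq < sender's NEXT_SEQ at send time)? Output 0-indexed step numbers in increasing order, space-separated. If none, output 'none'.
Answer: 5

Derivation:
Step 0: SEND seq=1000 -> fresh
Step 1: DROP seq=1105 -> fresh
Step 2: SEND seq=1270 -> fresh
Step 4: SEND seq=2000 -> fresh
Step 5: SEND seq=1105 -> retransmit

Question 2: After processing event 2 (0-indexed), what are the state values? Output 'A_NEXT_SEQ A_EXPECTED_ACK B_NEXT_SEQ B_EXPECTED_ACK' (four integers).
After event 0: A_seq=1105 A_ack=2000 B_seq=2000 B_ack=1105
After event 1: A_seq=1270 A_ack=2000 B_seq=2000 B_ack=1105
After event 2: A_seq=1374 A_ack=2000 B_seq=2000 B_ack=1105

1374 2000 2000 1105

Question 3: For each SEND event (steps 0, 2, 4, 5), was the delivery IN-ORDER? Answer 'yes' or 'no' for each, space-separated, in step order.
Step 0: SEND seq=1000 -> in-order
Step 2: SEND seq=1270 -> out-of-order
Step 4: SEND seq=2000 -> in-order
Step 5: SEND seq=1105 -> in-order

Answer: yes no yes yes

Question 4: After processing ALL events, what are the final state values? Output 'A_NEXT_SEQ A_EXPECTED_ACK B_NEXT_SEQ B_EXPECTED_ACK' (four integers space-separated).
Answer: 1374 2152 2152 1374

Derivation:
After event 0: A_seq=1105 A_ack=2000 B_seq=2000 B_ack=1105
After event 1: A_seq=1270 A_ack=2000 B_seq=2000 B_ack=1105
After event 2: A_seq=1374 A_ack=2000 B_seq=2000 B_ack=1105
After event 3: A_seq=1374 A_ack=2000 B_seq=2000 B_ack=1105
After event 4: A_seq=1374 A_ack=2152 B_seq=2152 B_ack=1105
After event 5: A_seq=1374 A_ack=2152 B_seq=2152 B_ack=1374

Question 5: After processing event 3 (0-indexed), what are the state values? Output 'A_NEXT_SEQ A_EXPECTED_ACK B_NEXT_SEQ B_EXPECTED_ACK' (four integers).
After event 0: A_seq=1105 A_ack=2000 B_seq=2000 B_ack=1105
After event 1: A_seq=1270 A_ack=2000 B_seq=2000 B_ack=1105
After event 2: A_seq=1374 A_ack=2000 B_seq=2000 B_ack=1105
After event 3: A_seq=1374 A_ack=2000 B_seq=2000 B_ack=1105

1374 2000 2000 1105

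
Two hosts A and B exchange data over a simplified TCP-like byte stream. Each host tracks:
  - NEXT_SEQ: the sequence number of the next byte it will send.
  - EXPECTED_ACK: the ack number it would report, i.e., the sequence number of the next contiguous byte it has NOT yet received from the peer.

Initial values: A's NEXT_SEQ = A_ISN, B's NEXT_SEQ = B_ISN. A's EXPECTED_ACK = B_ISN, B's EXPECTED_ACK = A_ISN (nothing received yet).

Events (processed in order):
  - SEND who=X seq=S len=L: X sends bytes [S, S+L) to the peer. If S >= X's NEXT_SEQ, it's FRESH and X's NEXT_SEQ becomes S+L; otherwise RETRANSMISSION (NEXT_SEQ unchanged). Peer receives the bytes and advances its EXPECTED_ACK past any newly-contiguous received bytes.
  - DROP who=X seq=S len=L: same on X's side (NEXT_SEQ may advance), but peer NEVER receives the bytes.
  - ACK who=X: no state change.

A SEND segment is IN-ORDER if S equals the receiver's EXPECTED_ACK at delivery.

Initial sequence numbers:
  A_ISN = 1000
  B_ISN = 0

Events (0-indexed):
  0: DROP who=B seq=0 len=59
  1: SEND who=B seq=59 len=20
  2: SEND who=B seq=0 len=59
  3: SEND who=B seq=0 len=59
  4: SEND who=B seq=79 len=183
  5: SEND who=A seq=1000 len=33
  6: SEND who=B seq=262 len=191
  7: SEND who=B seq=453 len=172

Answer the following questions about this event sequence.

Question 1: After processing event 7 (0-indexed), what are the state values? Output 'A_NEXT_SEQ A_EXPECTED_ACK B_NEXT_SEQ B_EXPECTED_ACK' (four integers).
After event 0: A_seq=1000 A_ack=0 B_seq=59 B_ack=1000
After event 1: A_seq=1000 A_ack=0 B_seq=79 B_ack=1000
After event 2: A_seq=1000 A_ack=79 B_seq=79 B_ack=1000
After event 3: A_seq=1000 A_ack=79 B_seq=79 B_ack=1000
After event 4: A_seq=1000 A_ack=262 B_seq=262 B_ack=1000
After event 5: A_seq=1033 A_ack=262 B_seq=262 B_ack=1033
After event 6: A_seq=1033 A_ack=453 B_seq=453 B_ack=1033
After event 7: A_seq=1033 A_ack=625 B_seq=625 B_ack=1033

1033 625 625 1033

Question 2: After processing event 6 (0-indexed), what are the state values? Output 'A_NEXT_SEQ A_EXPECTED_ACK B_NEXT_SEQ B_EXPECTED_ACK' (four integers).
After event 0: A_seq=1000 A_ack=0 B_seq=59 B_ack=1000
After event 1: A_seq=1000 A_ack=0 B_seq=79 B_ack=1000
After event 2: A_seq=1000 A_ack=79 B_seq=79 B_ack=1000
After event 3: A_seq=1000 A_ack=79 B_seq=79 B_ack=1000
After event 4: A_seq=1000 A_ack=262 B_seq=262 B_ack=1000
After event 5: A_seq=1033 A_ack=262 B_seq=262 B_ack=1033
After event 6: A_seq=1033 A_ack=453 B_seq=453 B_ack=1033

1033 453 453 1033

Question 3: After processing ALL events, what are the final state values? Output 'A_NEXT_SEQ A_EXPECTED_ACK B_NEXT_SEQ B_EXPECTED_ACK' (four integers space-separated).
After event 0: A_seq=1000 A_ack=0 B_seq=59 B_ack=1000
After event 1: A_seq=1000 A_ack=0 B_seq=79 B_ack=1000
After event 2: A_seq=1000 A_ack=79 B_seq=79 B_ack=1000
After event 3: A_seq=1000 A_ack=79 B_seq=79 B_ack=1000
After event 4: A_seq=1000 A_ack=262 B_seq=262 B_ack=1000
After event 5: A_seq=1033 A_ack=262 B_seq=262 B_ack=1033
After event 6: A_seq=1033 A_ack=453 B_seq=453 B_ack=1033
After event 7: A_seq=1033 A_ack=625 B_seq=625 B_ack=1033

Answer: 1033 625 625 1033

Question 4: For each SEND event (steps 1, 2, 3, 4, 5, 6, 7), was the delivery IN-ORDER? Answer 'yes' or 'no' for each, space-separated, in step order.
Answer: no yes no yes yes yes yes

Derivation:
Step 1: SEND seq=59 -> out-of-order
Step 2: SEND seq=0 -> in-order
Step 3: SEND seq=0 -> out-of-order
Step 4: SEND seq=79 -> in-order
Step 5: SEND seq=1000 -> in-order
Step 6: SEND seq=262 -> in-order
Step 7: SEND seq=453 -> in-order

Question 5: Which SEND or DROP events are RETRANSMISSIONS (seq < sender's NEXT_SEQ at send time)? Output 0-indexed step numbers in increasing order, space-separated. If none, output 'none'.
Step 0: DROP seq=0 -> fresh
Step 1: SEND seq=59 -> fresh
Step 2: SEND seq=0 -> retransmit
Step 3: SEND seq=0 -> retransmit
Step 4: SEND seq=79 -> fresh
Step 5: SEND seq=1000 -> fresh
Step 6: SEND seq=262 -> fresh
Step 7: SEND seq=453 -> fresh

Answer: 2 3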